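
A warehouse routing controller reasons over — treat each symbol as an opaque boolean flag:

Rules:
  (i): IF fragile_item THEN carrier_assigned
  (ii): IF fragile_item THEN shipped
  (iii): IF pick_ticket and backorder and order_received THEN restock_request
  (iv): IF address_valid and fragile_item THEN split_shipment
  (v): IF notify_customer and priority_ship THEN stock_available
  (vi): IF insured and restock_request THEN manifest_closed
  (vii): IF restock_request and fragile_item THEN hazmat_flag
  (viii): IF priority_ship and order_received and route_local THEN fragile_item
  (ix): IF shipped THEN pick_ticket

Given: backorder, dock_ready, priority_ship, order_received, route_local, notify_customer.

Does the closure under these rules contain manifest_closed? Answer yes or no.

Round 1 — (v), (viii), derive stock_available, fragile_item.
Round 2 — (i), (ii), derive carrier_assigned, shipped.
Round 3 — (ix), derive pick_ticket.
Round 4 — (iii), derive restock_request.
Round 5 — (vii), derive hazmat_flag.
Fixed point reached. manifest_closed is concluded only by (vi); (vi) needs insured (never derived).

no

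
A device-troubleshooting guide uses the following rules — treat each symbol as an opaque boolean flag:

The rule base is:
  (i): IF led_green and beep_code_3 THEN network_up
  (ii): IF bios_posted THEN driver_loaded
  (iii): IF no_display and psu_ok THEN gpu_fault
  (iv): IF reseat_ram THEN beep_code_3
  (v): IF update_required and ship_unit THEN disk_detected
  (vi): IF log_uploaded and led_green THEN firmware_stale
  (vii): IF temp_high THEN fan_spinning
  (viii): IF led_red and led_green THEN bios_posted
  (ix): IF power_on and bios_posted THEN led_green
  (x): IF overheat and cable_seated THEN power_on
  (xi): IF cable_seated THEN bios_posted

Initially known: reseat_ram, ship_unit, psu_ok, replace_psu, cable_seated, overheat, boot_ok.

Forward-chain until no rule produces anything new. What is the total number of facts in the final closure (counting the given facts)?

Round 1: (iv) [IF reseat_ram THEN beep_code_3]; (x) [IF overheat and cable_seated THEN power_on]; (xi) [IF cable_seated THEN bios_posted]. New: beep_code_3, power_on, bios_posted.
Round 2: (ii) [IF bios_posted THEN driver_loaded]; (ix) [IF power_on and bios_posted THEN led_green]. New: driver_loaded, led_green.
Round 3: (i) [IF led_green and beep_code_3 THEN network_up]. New: network_up.
Closure: {beep_code_3, bios_posted, boot_ok, cable_seated, driver_loaded, led_green, network_up, overheat, power_on, psu_ok, replace_psu, reseat_ram, ship_unit} — 13 facts.

13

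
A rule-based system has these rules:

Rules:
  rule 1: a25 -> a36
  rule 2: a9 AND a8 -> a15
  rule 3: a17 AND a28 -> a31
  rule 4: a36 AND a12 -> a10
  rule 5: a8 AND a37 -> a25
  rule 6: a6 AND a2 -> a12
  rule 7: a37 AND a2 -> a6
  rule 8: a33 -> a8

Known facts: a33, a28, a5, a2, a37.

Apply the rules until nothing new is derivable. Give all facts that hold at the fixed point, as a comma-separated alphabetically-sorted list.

a10, a12, a2, a25, a28, a33, a36, a37, a5, a6, a8

Round 1: rule 7 [a37 AND a2 -> a6]; rule 8 [a33 -> a8]. Adds a6, a8.
Round 2: rule 5 [a8 AND a37 -> a25]; rule 6 [a6 AND a2 -> a12]. Adds a25, a12.
Round 3: rule 1 [a25 -> a36]. Adds a36.
Round 4: rule 4 [a36 AND a12 -> a10]. Adds a10.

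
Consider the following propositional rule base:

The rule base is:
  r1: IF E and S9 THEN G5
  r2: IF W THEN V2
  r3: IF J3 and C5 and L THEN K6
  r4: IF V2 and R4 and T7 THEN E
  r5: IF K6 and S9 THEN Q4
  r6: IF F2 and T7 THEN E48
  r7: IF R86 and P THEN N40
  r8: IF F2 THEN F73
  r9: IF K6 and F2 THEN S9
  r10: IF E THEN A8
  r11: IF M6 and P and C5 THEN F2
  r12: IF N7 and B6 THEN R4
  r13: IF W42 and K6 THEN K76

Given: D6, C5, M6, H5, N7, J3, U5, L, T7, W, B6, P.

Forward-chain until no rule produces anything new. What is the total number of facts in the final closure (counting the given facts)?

23

Round 1: r2 [IF W THEN V2]; r3 [IF J3 and C5 and L THEN K6]; r11 [IF M6 and P and C5 THEN F2]; r12 [IF N7 and B6 THEN R4]. New: V2, K6, F2, R4.
Round 2: r4 [IF V2 and R4 and T7 THEN E]; r6 [IF F2 and T7 THEN E48]; r8 [IF F2 THEN F73]; r9 [IF K6 and F2 THEN S9]. New: E, E48, F73, S9.
Round 3: r1 [IF E and S9 THEN G5]; r5 [IF K6 and S9 THEN Q4]; r10 [IF E THEN A8]. New: G5, Q4, A8.
Closure: {A8, B6, C5, D6, E, E48, F2, F73, G5, H5, J3, K6, L, M6, N7, P, Q4, R4, S9, T7, U5, V2, W} — 23 facts.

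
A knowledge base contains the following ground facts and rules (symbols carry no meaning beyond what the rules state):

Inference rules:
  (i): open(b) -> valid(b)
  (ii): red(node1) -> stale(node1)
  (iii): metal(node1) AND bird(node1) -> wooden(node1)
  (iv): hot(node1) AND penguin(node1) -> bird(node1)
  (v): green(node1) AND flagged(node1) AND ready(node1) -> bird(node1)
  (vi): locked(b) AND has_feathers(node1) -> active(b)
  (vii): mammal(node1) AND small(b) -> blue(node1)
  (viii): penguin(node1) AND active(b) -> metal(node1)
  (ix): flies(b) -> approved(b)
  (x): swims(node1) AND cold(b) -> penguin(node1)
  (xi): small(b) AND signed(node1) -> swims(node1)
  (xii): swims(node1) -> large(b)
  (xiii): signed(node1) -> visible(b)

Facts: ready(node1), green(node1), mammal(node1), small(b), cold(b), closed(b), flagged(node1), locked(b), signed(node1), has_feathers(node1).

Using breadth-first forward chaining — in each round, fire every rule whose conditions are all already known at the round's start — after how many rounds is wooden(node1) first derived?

4

Round 1 — (v), (vi), (vii), (xi), (xiii), derive bird(node1), active(b), blue(node1), swims(node1), visible(b).
Round 2 — (x), (xii), derive penguin(node1), large(b).
Round 3 — (viii), derive metal(node1).
Round 4 — (iii), derive wooden(node1).
wooden(node1) first appears in round 4.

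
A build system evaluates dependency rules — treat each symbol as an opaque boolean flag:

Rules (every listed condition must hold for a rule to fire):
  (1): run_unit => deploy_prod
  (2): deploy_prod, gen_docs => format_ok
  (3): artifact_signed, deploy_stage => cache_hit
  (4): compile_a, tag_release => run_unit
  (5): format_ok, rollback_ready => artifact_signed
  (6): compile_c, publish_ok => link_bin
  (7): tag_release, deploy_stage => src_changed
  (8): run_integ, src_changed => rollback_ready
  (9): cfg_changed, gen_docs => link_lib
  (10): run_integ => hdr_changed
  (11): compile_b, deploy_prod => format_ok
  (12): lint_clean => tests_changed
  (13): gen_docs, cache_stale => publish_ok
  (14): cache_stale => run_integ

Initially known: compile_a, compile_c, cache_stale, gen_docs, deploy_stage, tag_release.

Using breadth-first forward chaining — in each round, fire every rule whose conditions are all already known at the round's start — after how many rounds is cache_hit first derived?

5

Round 1: (4) [compile_a, tag_release => run_unit]; (7) [tag_release, deploy_stage => src_changed]; (13) [gen_docs, cache_stale => publish_ok]; (14) [cache_stale => run_integ]. Adds run_unit, src_changed, publish_ok, run_integ.
Round 2: (1) [run_unit => deploy_prod]; (6) [compile_c, publish_ok => link_bin]; (8) [run_integ, src_changed => rollback_ready]; (10) [run_integ => hdr_changed]. Adds deploy_prod, link_bin, rollback_ready, hdr_changed.
Round 3: (2) [deploy_prod, gen_docs => format_ok]. Adds format_ok.
Round 4: (5) [format_ok, rollback_ready => artifact_signed]. Adds artifact_signed.
Round 5: (3) [artifact_signed, deploy_stage => cache_hit]. Adds cache_hit.
cache_hit first appears in round 5.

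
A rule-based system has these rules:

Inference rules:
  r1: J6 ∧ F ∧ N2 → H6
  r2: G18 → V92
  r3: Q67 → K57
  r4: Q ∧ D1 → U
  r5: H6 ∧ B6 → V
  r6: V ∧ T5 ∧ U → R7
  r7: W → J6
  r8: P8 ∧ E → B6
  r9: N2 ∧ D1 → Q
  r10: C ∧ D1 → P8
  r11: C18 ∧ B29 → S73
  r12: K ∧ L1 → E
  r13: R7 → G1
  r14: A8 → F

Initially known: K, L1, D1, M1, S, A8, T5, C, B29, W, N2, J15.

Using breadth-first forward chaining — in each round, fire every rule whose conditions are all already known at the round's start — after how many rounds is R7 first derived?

4

Round 1: r7 [W → J6]; r9 [N2 ∧ D1 → Q]; r10 [C ∧ D1 → P8]; r12 [K ∧ L1 → E]; r14 [A8 → F]. New: J6, Q, P8, E, F.
Round 2: r1 [J6 ∧ F ∧ N2 → H6]; r4 [Q ∧ D1 → U]; r8 [P8 ∧ E → B6]. New: H6, U, B6.
Round 3: r5 [H6 ∧ B6 → V]. New: V.
Round 4: r6 [V ∧ T5 ∧ U → R7]. New: R7.
R7 first appears in round 4.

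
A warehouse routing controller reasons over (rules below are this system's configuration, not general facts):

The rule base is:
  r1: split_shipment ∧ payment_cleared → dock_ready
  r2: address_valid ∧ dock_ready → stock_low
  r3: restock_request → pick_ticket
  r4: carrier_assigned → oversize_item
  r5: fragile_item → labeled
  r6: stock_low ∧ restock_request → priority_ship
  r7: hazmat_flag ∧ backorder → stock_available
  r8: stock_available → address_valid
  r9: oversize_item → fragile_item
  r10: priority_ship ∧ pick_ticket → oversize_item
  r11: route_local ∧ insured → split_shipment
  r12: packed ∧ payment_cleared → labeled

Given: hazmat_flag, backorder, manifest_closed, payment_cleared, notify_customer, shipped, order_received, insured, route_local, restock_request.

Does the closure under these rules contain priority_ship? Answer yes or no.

yes

Round 1: r3 [restock_request → pick_ticket]; r7 [hazmat_flag ∧ backorder → stock_available]; r11 [route_local ∧ insured → split_shipment]. New: pick_ticket, stock_available, split_shipment.
Round 2: r1 [split_shipment ∧ payment_cleared → dock_ready]; r8 [stock_available → address_valid]. New: dock_ready, address_valid.
Round 3: r2 [address_valid ∧ dock_ready → stock_low]. New: stock_low.
Round 4: r6 [stock_low ∧ restock_request → priority_ship]. New: priority_ship.
Round 5: r10 [priority_ship ∧ pick_ticket → oversize_item]. New: oversize_item.
Round 6: r9 [oversize_item → fragile_item]. New: fragile_item.
Round 7: r5 [fragile_item → labeled]. New: labeled.
priority_ship appears in round 4, so it is derivable.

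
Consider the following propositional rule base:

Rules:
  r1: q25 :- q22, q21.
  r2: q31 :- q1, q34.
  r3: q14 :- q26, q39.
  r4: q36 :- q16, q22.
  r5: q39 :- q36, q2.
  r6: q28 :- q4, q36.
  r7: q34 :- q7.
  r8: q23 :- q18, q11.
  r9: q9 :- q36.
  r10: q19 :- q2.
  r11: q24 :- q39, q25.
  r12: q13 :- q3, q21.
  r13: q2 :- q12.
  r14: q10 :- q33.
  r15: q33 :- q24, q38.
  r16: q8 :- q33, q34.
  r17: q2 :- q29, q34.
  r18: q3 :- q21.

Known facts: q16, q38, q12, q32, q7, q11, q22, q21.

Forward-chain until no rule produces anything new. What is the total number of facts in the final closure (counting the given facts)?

21

Round 1 fires r1, r4, r7, r13, r18, giving q25, q36, q34, q2, q3.
Round 2 fires r5, r9, r10, r12, giving q39, q9, q19, q13.
Round 3 fires r11, giving q24.
Round 4 fires r15, giving q33.
Round 5 fires r14, r16, giving q10, q8.
Closure: {q10, q11, q12, q13, q16, q19, q2, q21, q22, q24, q25, q3, q32, q33, q34, q36, q38, q39, q7, q8, q9} — 21 facts.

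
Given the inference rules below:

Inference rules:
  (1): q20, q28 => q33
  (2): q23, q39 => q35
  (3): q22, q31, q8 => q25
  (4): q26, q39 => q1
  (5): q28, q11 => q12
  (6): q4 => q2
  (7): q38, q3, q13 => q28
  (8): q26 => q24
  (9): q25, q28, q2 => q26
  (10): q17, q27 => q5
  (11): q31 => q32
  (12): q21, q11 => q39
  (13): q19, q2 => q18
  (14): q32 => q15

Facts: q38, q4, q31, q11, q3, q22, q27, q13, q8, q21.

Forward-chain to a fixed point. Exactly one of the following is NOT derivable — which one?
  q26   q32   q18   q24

Round 1: (3) [q22, q31, q8 => q25]; (6) [q4 => q2]; (7) [q38, q3, q13 => q28]; (11) [q31 => q32]; (12) [q21, q11 => q39]. Adds q25, q2, q28, q32, q39.
Round 2: (5) [q28, q11 => q12]; (9) [q25, q28, q2 => q26]; (14) [q32 => q15]. Adds q12, q26, q15.
Round 3: (4) [q26, q39 => q1]; (8) [q26 => q24]. Adds q1, q24.
Derived: q32 (round 1), q24 (round 3), q26 (round 2). q18 never appears in any round.

q18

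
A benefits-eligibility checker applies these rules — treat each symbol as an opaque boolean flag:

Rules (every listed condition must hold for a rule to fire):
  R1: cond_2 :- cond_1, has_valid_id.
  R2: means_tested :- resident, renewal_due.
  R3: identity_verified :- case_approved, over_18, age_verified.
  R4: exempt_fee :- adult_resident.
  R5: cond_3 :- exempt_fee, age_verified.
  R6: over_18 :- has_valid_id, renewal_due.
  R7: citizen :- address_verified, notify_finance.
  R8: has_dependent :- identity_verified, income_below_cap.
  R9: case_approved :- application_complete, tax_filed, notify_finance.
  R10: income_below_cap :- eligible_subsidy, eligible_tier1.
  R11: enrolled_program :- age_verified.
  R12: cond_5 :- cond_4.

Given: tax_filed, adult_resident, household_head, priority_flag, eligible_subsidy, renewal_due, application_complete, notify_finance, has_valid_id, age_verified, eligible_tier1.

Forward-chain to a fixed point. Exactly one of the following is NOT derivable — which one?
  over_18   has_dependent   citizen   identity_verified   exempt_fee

citizen

Round 1: R4 [exempt_fee :- adult_resident.]; R6 [over_18 :- has_valid_id, renewal_due.]; R9 [case_approved :- application_complete, tax_filed, notify_finance.]; R10 [income_below_cap :- eligible_subsidy, eligible_tier1.]; R11 [enrolled_program :- age_verified.]. Adds exempt_fee, over_18, case_approved, income_below_cap, enrolled_program.
Round 2: R3 [identity_verified :- case_approved, over_18, age_verified.]; R5 [cond_3 :- exempt_fee, age_verified.]. Adds identity_verified, cond_3.
Round 3: R8 [has_dependent :- identity_verified, income_below_cap.]. Adds has_dependent.
Derived: over_18 (round 1), identity_verified (round 2), has_dependent (round 3), exempt_fee (round 1). citizen never appears in any round.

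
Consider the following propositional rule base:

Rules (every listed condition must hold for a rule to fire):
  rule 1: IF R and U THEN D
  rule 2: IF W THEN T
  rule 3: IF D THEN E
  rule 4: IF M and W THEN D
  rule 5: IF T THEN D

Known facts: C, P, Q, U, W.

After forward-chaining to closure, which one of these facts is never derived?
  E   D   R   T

R

Round 1 fires rule 2, giving T.
Round 2 fires rule 5, giving D.
Round 3 fires rule 3, giving E.
Derived: D (round 2), E (round 3), T (round 1). R never appears in any round.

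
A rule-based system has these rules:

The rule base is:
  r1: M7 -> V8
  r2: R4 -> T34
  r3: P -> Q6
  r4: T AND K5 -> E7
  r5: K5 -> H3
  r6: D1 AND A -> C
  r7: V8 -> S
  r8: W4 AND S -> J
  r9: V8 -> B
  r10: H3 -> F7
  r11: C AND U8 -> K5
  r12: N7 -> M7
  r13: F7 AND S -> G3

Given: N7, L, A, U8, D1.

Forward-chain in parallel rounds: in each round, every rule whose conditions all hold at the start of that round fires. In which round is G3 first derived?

5

Round 1: r6 [D1 AND A -> C]; r12 [N7 -> M7]. New: C, M7.
Round 2: r1 [M7 -> V8]; r11 [C AND U8 -> K5]. New: V8, K5.
Round 3: r5 [K5 -> H3]; r7 [V8 -> S]; r9 [V8 -> B]. New: H3, S, B.
Round 4: r10 [H3 -> F7]. New: F7.
Round 5: r13 [F7 AND S -> G3]. New: G3.
G3 first appears in round 5.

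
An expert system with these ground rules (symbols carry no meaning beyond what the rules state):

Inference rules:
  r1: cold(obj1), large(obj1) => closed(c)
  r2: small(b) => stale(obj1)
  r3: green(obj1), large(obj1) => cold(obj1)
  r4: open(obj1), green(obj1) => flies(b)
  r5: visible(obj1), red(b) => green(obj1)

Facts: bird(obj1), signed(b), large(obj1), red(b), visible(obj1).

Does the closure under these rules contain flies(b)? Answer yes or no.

Round 1: r5 [visible(obj1), red(b) => green(obj1)]. New: green(obj1).
Round 2: r3 [green(obj1), large(obj1) => cold(obj1)]. New: cold(obj1).
Round 3: r1 [cold(obj1), large(obj1) => closed(c)]. New: closed(c).
Fixed point reached. flies(b) is concluded only by r4; r4 needs open(obj1) (never derived).

no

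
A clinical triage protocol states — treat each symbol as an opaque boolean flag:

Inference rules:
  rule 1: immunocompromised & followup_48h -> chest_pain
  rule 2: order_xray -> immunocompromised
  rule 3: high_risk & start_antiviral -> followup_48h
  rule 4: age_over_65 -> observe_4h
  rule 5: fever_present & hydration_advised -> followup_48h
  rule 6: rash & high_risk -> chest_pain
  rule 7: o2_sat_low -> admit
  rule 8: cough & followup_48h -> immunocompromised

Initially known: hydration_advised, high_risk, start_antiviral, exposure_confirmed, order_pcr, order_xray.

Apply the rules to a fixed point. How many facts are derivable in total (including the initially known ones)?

9

Round 1: rule 2 [order_xray -> immunocompromised]; rule 3 [high_risk & start_antiviral -> followup_48h]. Adds immunocompromised, followup_48h.
Round 2: rule 1 [immunocompromised & followup_48h -> chest_pain]. Adds chest_pain.
Closure: {chest_pain, exposure_confirmed, followup_48h, high_risk, hydration_advised, immunocompromised, order_pcr, order_xray, start_antiviral} — 9 facts.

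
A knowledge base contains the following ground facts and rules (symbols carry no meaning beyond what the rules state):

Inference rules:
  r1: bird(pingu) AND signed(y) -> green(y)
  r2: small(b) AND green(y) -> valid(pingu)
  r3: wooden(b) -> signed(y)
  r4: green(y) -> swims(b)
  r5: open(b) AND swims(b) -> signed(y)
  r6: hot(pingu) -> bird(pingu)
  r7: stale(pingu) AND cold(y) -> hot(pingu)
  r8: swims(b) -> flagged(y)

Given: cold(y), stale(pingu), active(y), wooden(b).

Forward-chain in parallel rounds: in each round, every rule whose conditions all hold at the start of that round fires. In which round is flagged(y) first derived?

Round 1 fires r3, r7, giving signed(y), hot(pingu).
Round 2 fires r6, giving bird(pingu).
Round 3 fires r1, giving green(y).
Round 4 fires r4, giving swims(b).
Round 5 fires r8, giving flagged(y).
flagged(y) first appears in round 5.

5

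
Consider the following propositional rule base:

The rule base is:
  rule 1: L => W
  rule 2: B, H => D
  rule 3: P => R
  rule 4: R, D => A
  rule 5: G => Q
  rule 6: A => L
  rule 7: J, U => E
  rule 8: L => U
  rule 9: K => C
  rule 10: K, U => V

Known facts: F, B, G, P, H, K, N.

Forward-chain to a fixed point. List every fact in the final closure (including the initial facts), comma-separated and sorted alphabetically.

Round 1 — rule 2, rule 3, rule 5, rule 9, derive D, R, Q, C.
Round 2 — rule 4, derive A.
Round 3 — rule 6, derive L.
Round 4 — rule 1, rule 8, derive W, U.
Round 5 — rule 10, derive V.

A, B, C, D, F, G, H, K, L, N, P, Q, R, U, V, W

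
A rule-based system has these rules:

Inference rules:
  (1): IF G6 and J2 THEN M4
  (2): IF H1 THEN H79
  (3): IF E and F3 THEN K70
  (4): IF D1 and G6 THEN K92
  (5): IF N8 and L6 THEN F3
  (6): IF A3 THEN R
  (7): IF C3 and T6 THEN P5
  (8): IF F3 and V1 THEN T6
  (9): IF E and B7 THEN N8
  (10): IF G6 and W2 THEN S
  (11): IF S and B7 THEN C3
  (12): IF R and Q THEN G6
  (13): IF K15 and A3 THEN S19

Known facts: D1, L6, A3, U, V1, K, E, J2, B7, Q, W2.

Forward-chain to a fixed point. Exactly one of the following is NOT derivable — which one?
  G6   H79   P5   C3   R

H79

Round 1: (6) [IF A3 THEN R]; (9) [IF E and B7 THEN N8]. Adds R, N8.
Round 2: (5) [IF N8 and L6 THEN F3]; (12) [IF R and Q THEN G6]. Adds F3, G6.
Round 3: (1) [IF G6 and J2 THEN M4]; (3) [IF E and F3 THEN K70]; (4) [IF D1 and G6 THEN K92]; (8) [IF F3 and V1 THEN T6]; (10) [IF G6 and W2 THEN S]. Adds M4, K70, K92, T6, S.
Round 4: (11) [IF S and B7 THEN C3]. Adds C3.
Round 5: (7) [IF C3 and T6 THEN P5]. Adds P5.
Derived: G6 (round 2), P5 (round 5), C3 (round 4), R (round 1). H79 never appears in any round.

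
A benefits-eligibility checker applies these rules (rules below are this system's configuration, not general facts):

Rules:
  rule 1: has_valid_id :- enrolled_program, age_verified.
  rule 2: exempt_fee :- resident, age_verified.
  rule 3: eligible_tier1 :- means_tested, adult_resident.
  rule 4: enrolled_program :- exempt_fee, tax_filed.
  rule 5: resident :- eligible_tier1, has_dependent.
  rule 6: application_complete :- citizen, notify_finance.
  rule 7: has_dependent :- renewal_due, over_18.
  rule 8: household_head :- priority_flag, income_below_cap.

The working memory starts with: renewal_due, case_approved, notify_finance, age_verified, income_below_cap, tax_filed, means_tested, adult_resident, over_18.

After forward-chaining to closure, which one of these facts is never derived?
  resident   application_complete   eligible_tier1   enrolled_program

[1] rule 3 [eligible_tier1 :- means_tested, adult_resident.]; rule 7 [has_dependent :- renewal_due, over_18.]. ⇒ new: eligible_tier1, has_dependent.
[2] rule 5 [resident :- eligible_tier1, has_dependent.]. ⇒ new: resident.
[3] rule 2 [exempt_fee :- resident, age_verified.]. ⇒ new: exempt_fee.
[4] rule 4 [enrolled_program :- exempt_fee, tax_filed.]. ⇒ new: enrolled_program.
[5] rule 1 [has_valid_id :- enrolled_program, age_verified.]. ⇒ new: has_valid_id.
Derived: enrolled_program (round 4), eligible_tier1 (round 1), resident (round 2). application_complete never appears in any round.

application_complete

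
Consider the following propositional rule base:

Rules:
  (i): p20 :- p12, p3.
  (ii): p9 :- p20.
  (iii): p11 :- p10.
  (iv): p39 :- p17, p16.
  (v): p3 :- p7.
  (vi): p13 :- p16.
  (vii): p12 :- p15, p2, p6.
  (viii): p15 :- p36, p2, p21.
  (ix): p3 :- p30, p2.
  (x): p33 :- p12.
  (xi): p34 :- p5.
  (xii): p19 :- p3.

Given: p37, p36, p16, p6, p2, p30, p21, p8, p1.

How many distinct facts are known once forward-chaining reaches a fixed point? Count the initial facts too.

Round 1 — (vi), (viii), (ix), derive p13, p15, p3.
Round 2 — (vii), (xii), derive p12, p19.
Round 3 — (i), (x), derive p20, p33.
Round 4 — (ii), derive p9.
Closure: {p1, p12, p13, p15, p16, p19, p2, p20, p21, p3, p30, p33, p36, p37, p6, p8, p9} — 17 facts.

17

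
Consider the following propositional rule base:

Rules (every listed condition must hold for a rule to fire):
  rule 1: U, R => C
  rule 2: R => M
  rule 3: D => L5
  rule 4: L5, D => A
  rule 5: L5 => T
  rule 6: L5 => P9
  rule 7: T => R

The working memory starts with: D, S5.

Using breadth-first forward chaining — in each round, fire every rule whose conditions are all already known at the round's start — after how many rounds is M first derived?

Round 1 fires rule 3, giving L5.
Round 2 fires rule 4, rule 5, rule 6, giving A, T, P9.
Round 3 fires rule 7, giving R.
Round 4 fires rule 2, giving M.
M first appears in round 4.

4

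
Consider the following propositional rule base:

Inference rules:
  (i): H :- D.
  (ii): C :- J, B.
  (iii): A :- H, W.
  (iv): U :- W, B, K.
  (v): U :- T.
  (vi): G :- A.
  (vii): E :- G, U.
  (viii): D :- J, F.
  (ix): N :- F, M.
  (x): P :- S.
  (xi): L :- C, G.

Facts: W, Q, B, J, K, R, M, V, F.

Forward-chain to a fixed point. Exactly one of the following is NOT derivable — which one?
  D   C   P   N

P

Round 1: (ii) [C :- J, B.]; (iv) [U :- W, B, K.]; (viii) [D :- J, F.]; (ix) [N :- F, M.]. New: C, U, D, N.
Round 2: (i) [H :- D.]. New: H.
Round 3: (iii) [A :- H, W.]. New: A.
Round 4: (vi) [G :- A.]. New: G.
Round 5: (vii) [E :- G, U.]; (xi) [L :- C, G.]. New: E, L.
Derived: C (round 1), D (round 1), N (round 1). P never appears in any round.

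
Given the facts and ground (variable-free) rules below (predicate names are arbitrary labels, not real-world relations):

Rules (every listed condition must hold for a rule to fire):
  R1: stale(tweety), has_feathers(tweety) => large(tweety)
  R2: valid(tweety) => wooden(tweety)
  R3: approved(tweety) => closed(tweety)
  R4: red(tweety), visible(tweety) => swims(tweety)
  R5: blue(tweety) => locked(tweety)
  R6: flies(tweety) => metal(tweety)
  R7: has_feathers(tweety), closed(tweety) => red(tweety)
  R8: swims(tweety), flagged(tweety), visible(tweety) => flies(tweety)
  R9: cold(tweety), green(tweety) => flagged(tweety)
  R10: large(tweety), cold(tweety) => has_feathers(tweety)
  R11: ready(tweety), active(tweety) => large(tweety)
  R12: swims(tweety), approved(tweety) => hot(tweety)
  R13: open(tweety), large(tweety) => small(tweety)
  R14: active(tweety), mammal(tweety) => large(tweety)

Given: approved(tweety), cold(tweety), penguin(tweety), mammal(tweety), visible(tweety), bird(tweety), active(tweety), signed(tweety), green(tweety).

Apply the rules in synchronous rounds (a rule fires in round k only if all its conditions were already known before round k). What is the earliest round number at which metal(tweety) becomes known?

6

Round 1: R3 [approved(tweety) => closed(tweety)]; R9 [cold(tweety), green(tweety) => flagged(tweety)]; R14 [active(tweety), mammal(tweety) => large(tweety)]. New: closed(tweety), flagged(tweety), large(tweety).
Round 2: R10 [large(tweety), cold(tweety) => has_feathers(tweety)]. New: has_feathers(tweety).
Round 3: R7 [has_feathers(tweety), closed(tweety) => red(tweety)]. New: red(tweety).
Round 4: R4 [red(tweety), visible(tweety) => swims(tweety)]. New: swims(tweety).
Round 5: R8 [swims(tweety), flagged(tweety), visible(tweety) => flies(tweety)]; R12 [swims(tweety), approved(tweety) => hot(tweety)]. New: flies(tweety), hot(tweety).
Round 6: R6 [flies(tweety) => metal(tweety)]. New: metal(tweety).
metal(tweety) first appears in round 6.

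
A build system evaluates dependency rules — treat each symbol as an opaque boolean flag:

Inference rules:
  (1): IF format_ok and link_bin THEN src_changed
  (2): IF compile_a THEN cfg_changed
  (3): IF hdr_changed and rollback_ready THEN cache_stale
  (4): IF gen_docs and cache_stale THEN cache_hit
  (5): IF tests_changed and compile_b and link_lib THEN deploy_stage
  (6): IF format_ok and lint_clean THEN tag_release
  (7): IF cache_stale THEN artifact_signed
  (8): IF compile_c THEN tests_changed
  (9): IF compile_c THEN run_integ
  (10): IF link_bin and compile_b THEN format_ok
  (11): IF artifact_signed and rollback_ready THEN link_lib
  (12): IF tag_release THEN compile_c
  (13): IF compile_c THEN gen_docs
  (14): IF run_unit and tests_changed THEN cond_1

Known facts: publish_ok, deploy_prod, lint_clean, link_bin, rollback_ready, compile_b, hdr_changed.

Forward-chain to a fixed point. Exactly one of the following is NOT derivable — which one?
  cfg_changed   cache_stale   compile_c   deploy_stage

Round 1: (3) [IF hdr_changed and rollback_ready THEN cache_stale]; (10) [IF link_bin and compile_b THEN format_ok]. Adds cache_stale, format_ok.
Round 2: (1) [IF format_ok and link_bin THEN src_changed]; (6) [IF format_ok and lint_clean THEN tag_release]; (7) [IF cache_stale THEN artifact_signed]. Adds src_changed, tag_release, artifact_signed.
Round 3: (11) [IF artifact_signed and rollback_ready THEN link_lib]; (12) [IF tag_release THEN compile_c]. Adds link_lib, compile_c.
Round 4: (8) [IF compile_c THEN tests_changed]; (9) [IF compile_c THEN run_integ]; (13) [IF compile_c THEN gen_docs]. Adds tests_changed, run_integ, gen_docs.
Round 5: (4) [IF gen_docs and cache_stale THEN cache_hit]; (5) [IF tests_changed and compile_b and link_lib THEN deploy_stage]. Adds cache_hit, deploy_stage.
Derived: compile_c (round 3), cache_stale (round 1), deploy_stage (round 5). cfg_changed never appears in any round.

cfg_changed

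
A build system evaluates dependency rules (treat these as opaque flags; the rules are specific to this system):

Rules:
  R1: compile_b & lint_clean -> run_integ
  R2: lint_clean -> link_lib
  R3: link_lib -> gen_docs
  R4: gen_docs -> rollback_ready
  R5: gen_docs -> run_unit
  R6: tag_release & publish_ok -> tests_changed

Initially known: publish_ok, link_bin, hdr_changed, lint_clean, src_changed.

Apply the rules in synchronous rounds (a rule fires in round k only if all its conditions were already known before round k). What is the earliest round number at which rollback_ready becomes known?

3

Round 1 — R2, derive link_lib.
Round 2 — R3, derive gen_docs.
Round 3 — R4, R5, derive rollback_ready, run_unit.
rollback_ready first appears in round 3.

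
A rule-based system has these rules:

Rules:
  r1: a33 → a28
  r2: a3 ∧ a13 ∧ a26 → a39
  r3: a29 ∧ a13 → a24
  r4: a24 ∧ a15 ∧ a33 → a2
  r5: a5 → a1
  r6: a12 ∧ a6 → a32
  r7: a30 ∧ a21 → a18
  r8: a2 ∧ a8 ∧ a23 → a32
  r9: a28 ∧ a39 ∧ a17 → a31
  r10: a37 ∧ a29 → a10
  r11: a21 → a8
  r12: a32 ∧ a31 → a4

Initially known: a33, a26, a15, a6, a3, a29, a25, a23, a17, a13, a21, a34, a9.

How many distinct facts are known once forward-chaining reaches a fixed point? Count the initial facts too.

Round 1 — r1, r2, r3, r11, derive a28, a39, a24, a8.
Round 2 — r4, r9, derive a2, a31.
Round 3 — r8, derive a32.
Round 4 — r12, derive a4.
Closure: {a13, a15, a17, a2, a21, a23, a24, a25, a26, a28, a29, a3, a31, a32, a33, a34, a39, a4, a6, a8, a9} — 21 facts.

21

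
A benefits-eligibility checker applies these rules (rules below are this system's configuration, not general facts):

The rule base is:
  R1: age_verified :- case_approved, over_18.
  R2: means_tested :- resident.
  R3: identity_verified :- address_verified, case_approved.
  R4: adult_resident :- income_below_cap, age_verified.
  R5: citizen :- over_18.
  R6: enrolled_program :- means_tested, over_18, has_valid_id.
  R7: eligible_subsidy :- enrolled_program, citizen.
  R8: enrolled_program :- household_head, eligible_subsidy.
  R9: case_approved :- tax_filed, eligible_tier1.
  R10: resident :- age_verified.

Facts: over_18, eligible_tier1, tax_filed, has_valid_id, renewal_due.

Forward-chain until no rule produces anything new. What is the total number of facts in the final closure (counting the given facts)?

12

Round 1: R5 [citizen :- over_18.]; R9 [case_approved :- tax_filed, eligible_tier1.]. New: citizen, case_approved.
Round 2: R1 [age_verified :- case_approved, over_18.]. New: age_verified.
Round 3: R10 [resident :- age_verified.]. New: resident.
Round 4: R2 [means_tested :- resident.]. New: means_tested.
Round 5: R6 [enrolled_program :- means_tested, over_18, has_valid_id.]. New: enrolled_program.
Round 6: R7 [eligible_subsidy :- enrolled_program, citizen.]. New: eligible_subsidy.
Closure: {age_verified, case_approved, citizen, eligible_subsidy, eligible_tier1, enrolled_program, has_valid_id, means_tested, over_18, renewal_due, resident, tax_filed} — 12 facts.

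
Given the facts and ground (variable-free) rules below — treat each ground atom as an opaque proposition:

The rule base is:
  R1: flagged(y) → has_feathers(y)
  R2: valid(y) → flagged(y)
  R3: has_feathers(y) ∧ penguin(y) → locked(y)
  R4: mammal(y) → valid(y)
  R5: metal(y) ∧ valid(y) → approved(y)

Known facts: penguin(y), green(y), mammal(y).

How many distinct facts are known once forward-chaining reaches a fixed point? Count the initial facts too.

Round 1 — R4, derive valid(y).
Round 2 — R2, derive flagged(y).
Round 3 — R1, derive has_feathers(y).
Round 4 — R3, derive locked(y).
Closure: {flagged(y), green(y), has_feathers(y), locked(y), mammal(y), penguin(y), valid(y)} — 7 facts.

7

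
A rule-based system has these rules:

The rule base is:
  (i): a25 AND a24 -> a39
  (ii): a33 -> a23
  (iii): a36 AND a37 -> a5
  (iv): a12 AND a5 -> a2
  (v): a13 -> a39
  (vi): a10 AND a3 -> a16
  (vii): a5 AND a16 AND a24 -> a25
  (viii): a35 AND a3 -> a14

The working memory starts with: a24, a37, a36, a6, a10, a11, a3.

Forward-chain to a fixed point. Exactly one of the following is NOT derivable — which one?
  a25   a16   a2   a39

Round 1: (iii) [a36 AND a37 -> a5]; (vi) [a10 AND a3 -> a16]. Adds a5, a16.
Round 2: (vii) [a5 AND a16 AND a24 -> a25]. Adds a25.
Round 3: (i) [a25 AND a24 -> a39]. Adds a39.
Derived: a25 (round 2), a39 (round 3), a16 (round 1). a2 never appears in any round.

a2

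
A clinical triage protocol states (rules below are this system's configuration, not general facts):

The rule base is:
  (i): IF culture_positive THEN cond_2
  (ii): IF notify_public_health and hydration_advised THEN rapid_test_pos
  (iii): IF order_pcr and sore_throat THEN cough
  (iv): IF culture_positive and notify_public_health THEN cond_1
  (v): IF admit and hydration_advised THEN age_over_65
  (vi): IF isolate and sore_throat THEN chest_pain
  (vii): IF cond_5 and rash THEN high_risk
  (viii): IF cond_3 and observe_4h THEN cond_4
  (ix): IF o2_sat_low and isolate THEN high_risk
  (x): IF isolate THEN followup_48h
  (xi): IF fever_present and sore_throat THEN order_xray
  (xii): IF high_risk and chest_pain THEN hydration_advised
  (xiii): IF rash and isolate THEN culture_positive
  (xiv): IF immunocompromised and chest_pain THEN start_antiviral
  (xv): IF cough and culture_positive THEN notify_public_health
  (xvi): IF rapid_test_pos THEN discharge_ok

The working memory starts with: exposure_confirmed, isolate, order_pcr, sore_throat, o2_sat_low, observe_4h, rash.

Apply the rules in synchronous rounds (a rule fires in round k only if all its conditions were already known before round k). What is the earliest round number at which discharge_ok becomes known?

4

Round 1 — (iii), (vi), (ix), (x), (xiii), derive cough, chest_pain, high_risk, followup_48h, culture_positive.
Round 2 — (i), (xii), (xv), derive cond_2, hydration_advised, notify_public_health.
Round 3 — (ii), (iv), derive rapid_test_pos, cond_1.
Round 4 — (xvi), derive discharge_ok.
discharge_ok first appears in round 4.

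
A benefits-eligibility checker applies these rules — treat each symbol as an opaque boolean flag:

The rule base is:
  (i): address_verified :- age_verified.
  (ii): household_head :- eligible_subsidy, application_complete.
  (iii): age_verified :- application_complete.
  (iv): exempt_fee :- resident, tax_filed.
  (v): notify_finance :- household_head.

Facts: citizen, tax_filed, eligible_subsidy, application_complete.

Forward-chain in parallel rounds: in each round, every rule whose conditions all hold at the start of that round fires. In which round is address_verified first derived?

Round 1 fires (ii), (iii), giving household_head, age_verified.
Round 2 fires (i), (v), giving address_verified, notify_finance.
address_verified first appears in round 2.

2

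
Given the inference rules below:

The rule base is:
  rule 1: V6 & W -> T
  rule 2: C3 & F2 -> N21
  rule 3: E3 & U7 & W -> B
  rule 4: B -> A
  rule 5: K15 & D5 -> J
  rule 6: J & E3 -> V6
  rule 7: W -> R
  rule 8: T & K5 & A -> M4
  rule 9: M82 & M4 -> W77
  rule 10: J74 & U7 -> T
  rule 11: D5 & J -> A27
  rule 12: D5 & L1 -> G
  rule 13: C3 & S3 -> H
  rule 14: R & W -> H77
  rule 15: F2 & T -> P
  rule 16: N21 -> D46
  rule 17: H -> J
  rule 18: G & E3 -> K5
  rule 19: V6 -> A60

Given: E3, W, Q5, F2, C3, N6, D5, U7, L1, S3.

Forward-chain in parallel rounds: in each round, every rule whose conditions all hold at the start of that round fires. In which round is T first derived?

4

Round 1: rule 2 [C3 & F2 -> N21]; rule 3 [E3 & U7 & W -> B]; rule 7 [W -> R]; rule 12 [D5 & L1 -> G]; rule 13 [C3 & S3 -> H]. New: N21, B, R, G, H.
Round 2: rule 4 [B -> A]; rule 14 [R & W -> H77]; rule 16 [N21 -> D46]; rule 17 [H -> J]; rule 18 [G & E3 -> K5]. New: A, H77, D46, J, K5.
Round 3: rule 6 [J & E3 -> V6]; rule 11 [D5 & J -> A27]. New: V6, A27.
Round 4: rule 1 [V6 & W -> T]; rule 19 [V6 -> A60]. New: T, A60.
T first appears in round 4.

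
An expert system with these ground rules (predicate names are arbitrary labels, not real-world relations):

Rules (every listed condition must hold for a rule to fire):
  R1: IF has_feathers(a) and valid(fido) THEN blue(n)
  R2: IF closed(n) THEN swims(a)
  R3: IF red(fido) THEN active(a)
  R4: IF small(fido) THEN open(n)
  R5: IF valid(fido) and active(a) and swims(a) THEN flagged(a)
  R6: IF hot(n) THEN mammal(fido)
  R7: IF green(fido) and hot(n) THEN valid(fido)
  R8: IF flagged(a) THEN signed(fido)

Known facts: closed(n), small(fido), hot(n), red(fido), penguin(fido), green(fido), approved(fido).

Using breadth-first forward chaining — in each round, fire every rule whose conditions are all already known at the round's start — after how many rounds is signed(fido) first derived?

[1] R2 [IF closed(n) THEN swims(a)]; R3 [IF red(fido) THEN active(a)]; R4 [IF small(fido) THEN open(n)]; R6 [IF hot(n) THEN mammal(fido)]; R7 [IF green(fido) and hot(n) THEN valid(fido)]. ⇒ new: swims(a), active(a), open(n), mammal(fido), valid(fido).
[2] R5 [IF valid(fido) and active(a) and swims(a) THEN flagged(a)]. ⇒ new: flagged(a).
[3] R8 [IF flagged(a) THEN signed(fido)]. ⇒ new: signed(fido).
signed(fido) first appears in round 3.

3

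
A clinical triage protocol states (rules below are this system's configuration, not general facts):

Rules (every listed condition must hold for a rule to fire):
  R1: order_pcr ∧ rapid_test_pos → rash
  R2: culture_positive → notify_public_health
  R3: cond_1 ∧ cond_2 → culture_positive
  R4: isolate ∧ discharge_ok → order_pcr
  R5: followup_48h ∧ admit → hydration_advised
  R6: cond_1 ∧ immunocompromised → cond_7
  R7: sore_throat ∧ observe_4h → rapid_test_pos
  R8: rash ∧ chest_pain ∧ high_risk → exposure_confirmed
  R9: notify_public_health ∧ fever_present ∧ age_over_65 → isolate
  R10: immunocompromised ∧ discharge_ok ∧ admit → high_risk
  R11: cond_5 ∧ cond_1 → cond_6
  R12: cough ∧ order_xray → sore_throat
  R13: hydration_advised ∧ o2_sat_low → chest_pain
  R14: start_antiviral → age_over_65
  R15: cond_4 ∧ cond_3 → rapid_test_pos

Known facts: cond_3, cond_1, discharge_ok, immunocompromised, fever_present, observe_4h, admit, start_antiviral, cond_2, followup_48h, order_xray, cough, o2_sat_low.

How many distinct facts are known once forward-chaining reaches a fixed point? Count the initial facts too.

Round 1: R3 [cond_1 ∧ cond_2 → culture_positive]; R5 [followup_48h ∧ admit → hydration_advised]; R6 [cond_1 ∧ immunocompromised → cond_7]; R10 [immunocompromised ∧ discharge_ok ∧ admit → high_risk]; R12 [cough ∧ order_xray → sore_throat]; R14 [start_antiviral → age_over_65]. Adds culture_positive, hydration_advised, cond_7, high_risk, sore_throat, age_over_65.
Round 2: R2 [culture_positive → notify_public_health]; R7 [sore_throat ∧ observe_4h → rapid_test_pos]; R13 [hydration_advised ∧ o2_sat_low → chest_pain]. Adds notify_public_health, rapid_test_pos, chest_pain.
Round 3: R9 [notify_public_health ∧ fever_present ∧ age_over_65 → isolate]. Adds isolate.
Round 4: R4 [isolate ∧ discharge_ok → order_pcr]. Adds order_pcr.
Round 5: R1 [order_pcr ∧ rapid_test_pos → rash]. Adds rash.
Round 6: R8 [rash ∧ chest_pain ∧ high_risk → exposure_confirmed]. Adds exposure_confirmed.
Closure: {admit, age_over_65, chest_pain, cond_1, cond_2, cond_3, cond_7, cough, culture_positive, discharge_ok, exposure_confirmed, fever_present, followup_48h, high_risk, hydration_advised, immunocompromised, isolate, notify_public_health, o2_sat_low, observe_4h, order_pcr, order_xray, rapid_test_pos, rash, sore_throat, start_antiviral} — 26 facts.

26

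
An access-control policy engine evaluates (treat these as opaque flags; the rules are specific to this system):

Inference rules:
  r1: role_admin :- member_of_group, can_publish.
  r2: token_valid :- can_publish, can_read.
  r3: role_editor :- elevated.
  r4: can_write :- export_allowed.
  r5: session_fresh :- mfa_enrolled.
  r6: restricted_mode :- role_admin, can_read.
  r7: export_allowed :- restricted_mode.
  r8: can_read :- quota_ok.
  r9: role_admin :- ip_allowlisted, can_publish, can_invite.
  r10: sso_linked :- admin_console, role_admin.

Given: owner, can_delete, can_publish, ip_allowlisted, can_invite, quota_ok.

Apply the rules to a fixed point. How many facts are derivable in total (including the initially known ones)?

12

Round 1: r8 [can_read :- quota_ok.]; r9 [role_admin :- ip_allowlisted, can_publish, can_invite.]. Adds can_read, role_admin.
Round 2: r2 [token_valid :- can_publish, can_read.]; r6 [restricted_mode :- role_admin, can_read.]. Adds token_valid, restricted_mode.
Round 3: r7 [export_allowed :- restricted_mode.]. Adds export_allowed.
Round 4: r4 [can_write :- export_allowed.]. Adds can_write.
Closure: {can_delete, can_invite, can_publish, can_read, can_write, export_allowed, ip_allowlisted, owner, quota_ok, restricted_mode, role_admin, token_valid} — 12 facts.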